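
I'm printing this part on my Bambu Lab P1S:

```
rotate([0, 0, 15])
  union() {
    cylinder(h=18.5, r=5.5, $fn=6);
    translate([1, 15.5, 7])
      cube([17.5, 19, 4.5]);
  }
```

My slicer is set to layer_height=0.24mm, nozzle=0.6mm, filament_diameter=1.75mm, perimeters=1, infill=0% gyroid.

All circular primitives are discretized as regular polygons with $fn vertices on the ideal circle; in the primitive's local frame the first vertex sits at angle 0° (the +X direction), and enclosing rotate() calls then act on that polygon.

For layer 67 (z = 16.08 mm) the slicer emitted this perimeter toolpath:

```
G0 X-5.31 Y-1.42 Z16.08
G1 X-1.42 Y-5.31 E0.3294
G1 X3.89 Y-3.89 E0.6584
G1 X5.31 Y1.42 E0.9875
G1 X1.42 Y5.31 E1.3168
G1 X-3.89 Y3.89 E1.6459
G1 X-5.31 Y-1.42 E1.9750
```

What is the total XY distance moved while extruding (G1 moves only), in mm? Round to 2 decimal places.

Sum the Euclidean lengths of each G1 segment: total = 32.99 mm.

32.99 mm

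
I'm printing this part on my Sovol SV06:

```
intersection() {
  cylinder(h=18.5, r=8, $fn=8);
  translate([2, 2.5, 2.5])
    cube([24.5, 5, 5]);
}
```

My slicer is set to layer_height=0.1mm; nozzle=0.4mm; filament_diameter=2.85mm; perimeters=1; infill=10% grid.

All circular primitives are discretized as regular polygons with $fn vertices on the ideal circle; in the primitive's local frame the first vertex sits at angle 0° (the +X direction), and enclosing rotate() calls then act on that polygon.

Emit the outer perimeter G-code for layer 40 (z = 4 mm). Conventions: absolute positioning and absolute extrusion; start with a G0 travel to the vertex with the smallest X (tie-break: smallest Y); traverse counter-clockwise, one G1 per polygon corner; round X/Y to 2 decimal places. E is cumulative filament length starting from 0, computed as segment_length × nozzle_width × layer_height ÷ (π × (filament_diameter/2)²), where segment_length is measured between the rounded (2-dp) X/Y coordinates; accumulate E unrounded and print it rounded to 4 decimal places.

At z = 4 mm: the cylinder: section is a regular 8-gon, circumradius r=8; the cube at (2, 2.5) is present — its section is the full 24.5×5 rectangle; Keeping only the common overlap: the 24.5×5 cube at (2, 2.5) partially overlaps the r=8 cylinder; clipping to the common part keeps 16.38 mm² — 1 connected region. The outline is a single polygon with 4 vertices. Extrusion per mm of travel: 0.4 × 0.1 / (π × 1.425²) = 0.006270. Accumulating E over each segment gives final E = 0.1066.

G0 X2.00 Y2.50 Z4.00
G1 X6.96 Y2.50 E0.0311
G1 X5.66 Y5.66 E0.0525
G1 X2.00 Y7.17 E0.0774
G1 X2.00 Y2.50 E0.1066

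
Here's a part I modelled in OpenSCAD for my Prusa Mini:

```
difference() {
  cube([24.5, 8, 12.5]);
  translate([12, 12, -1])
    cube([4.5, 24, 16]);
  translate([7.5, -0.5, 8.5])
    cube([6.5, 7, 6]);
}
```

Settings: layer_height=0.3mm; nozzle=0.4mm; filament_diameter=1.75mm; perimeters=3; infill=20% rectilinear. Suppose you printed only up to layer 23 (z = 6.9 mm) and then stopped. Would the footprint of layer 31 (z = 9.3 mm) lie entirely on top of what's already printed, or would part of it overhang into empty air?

entirely on top

Compare the two slices. At z = 6.9: the cube (footprint 24.5×8) is included at this height (area 196.00 mm²); the cube at (12, 12) is present — its section is the full 4.5×24 rectangle (area 108.00 mm²); the cube at (7.5, -0.5) does not reach this height (z outside [8.5, 14.5]); After the difference (first − rest): starting from the 24.5×8 cube (196.00 mm²), the 4.5×24 cube at (12, 12) misses the remaining region (no effect) — area = 196.00 mm². At z = 9.3: the cube (footprint 24.5×8) is included at this height (area 196.00 mm²); the cube at (12, 12) is present — its section is the full 4.5×24 rectangle (area 108.00 mm²); the cube at (7.5, -0.5) is present — its section is the full 6.5×7 rectangle (area 45.50 mm²); Subtracting the remaining from the first: starting from the 24.5×8 cube (196.00 mm²), the 4.5×24 cube at (12, 12) misses the remaining region (no effect); the 6.5×7 cube at (7.5, -0.5) partially overlaps it — only the 42.25 mm² overlap (of its 45.50 mm²) is removed, clipping the outline — area = 153.75 mm². Checking containment: the cross-section at z = 9.3 is a subset of the cross-section at z = 6.9.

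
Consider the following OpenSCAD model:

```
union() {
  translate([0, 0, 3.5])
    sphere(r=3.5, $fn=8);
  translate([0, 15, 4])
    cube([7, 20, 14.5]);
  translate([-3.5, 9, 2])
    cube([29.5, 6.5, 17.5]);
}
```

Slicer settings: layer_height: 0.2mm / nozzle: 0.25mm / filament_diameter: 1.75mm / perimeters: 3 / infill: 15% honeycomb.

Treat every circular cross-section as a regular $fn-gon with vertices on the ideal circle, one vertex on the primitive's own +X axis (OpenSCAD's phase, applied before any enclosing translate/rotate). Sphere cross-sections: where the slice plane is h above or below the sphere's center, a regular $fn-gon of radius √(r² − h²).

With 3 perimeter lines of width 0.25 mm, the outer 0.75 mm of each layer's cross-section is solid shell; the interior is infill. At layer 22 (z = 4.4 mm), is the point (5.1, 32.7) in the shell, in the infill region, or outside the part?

At z = 4.4 mm: the r=3.5 sphere slices to a regular 8-gon of circumradius 3.382 (√(r²−h²) with h=0.9 from center); the 7×20 cube at (0, 15) contributes its full rectangle; the 29.5×6.5 cube at (-3.5, 9) contributes its full rectangle; Merging all regions: the regions partially overlap (shared area 3.50 mm²), so overlapping operands fuse into one piece — 2 connected regions. Overall, the cross-section has 2 separate islands. The nearest boundary edge runs (7.00, 35.00)→(7.00, 15.50); distance from the point to it = 1.90 mm. (Shell/infill is judged within the island containing the point — the largest one.) The point is inside the cross-section and 1.90 mm from the nearest boundary — more than the 0.75 mm shell width (3 × 0.25), so it's in the infill interior.

infill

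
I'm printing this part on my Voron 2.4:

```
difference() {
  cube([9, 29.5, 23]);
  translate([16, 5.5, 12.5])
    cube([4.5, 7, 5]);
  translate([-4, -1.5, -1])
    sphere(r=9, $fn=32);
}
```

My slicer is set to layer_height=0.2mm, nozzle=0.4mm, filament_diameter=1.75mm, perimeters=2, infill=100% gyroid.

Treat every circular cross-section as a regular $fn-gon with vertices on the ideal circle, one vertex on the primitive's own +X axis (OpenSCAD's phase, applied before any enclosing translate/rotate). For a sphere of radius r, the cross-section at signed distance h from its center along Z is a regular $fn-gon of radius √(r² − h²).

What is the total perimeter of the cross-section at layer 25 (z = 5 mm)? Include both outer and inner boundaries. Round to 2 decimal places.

At z = 5 mm: the 9×29.5 cube contributes its full rectangle (perimeter 77.00 mm); the cube at (16, 5.5) is absent (z outside [12.5, 17.5]); the r=9 sphere at (-4, -1.5) contributes a regular 32-gon of circumradius √(9²−6²) = 6.708 (perimeter = 2·32·6.708·sin(180°/32) = 42.08 mm); Subtracting the remaining from the first: starting from the 9×29.5 cube, the r=9 sphere at (-4, -1.5) partially overlaps it — only the 6.11 mm² overlap (of its 140.47 mm²) is removed, clipping the outline — boundary = 75.33 mm. Overall, the cross-section is a single solid region. Total boundary length (outer) = 75.33 mm.

75.33 mm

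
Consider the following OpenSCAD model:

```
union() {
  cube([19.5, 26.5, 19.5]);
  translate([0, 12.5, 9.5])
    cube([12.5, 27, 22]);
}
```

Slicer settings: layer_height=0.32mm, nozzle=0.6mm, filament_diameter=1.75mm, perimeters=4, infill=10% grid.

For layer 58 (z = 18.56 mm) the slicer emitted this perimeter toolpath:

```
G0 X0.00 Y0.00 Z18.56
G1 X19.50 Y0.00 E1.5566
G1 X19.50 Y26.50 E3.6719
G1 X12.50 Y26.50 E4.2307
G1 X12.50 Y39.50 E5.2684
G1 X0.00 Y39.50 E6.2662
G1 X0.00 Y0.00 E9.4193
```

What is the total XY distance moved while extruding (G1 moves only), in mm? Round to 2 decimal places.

118.00 mm

Sum the Euclidean lengths of each G1 segment: total = 118.00 mm.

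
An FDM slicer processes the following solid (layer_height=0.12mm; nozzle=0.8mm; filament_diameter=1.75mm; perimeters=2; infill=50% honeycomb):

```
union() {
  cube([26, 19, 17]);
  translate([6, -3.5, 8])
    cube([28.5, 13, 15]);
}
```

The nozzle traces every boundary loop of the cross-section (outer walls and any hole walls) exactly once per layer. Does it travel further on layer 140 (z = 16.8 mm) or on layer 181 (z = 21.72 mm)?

layer 140 (z = 16.8 mm)

Layer 140 (z = 16.8): the cube (footprint 26×19) is included at this height (perimeter 90.00 mm); the cube at (6, -3.5) is present — its section is the full 28.5×13 rectangle (perimeter 83.00 mm); Combining (union): the regions partially overlap (shared area 190.00 mm²), so the edge portions inside another operand are dropped and the merged outline is re-measured after clipping — boundary = 114.00 mm. So its perimeter = 114.00 mm. Layer 181 (z = 21.72): the cube is absent (z outside [0, 17]); the cube at (6, -3.5) (footprint 28.5×13) is included at this height (perimeter 83.00 mm); Merging all regions: only the 28.5×13 cube at (6, -3.5) is present, so the union is just that shape — boundary = 83.00 mm. So its perimeter = 83.00 mm. Layer 140 is larger (114.00 vs 83.00 mm).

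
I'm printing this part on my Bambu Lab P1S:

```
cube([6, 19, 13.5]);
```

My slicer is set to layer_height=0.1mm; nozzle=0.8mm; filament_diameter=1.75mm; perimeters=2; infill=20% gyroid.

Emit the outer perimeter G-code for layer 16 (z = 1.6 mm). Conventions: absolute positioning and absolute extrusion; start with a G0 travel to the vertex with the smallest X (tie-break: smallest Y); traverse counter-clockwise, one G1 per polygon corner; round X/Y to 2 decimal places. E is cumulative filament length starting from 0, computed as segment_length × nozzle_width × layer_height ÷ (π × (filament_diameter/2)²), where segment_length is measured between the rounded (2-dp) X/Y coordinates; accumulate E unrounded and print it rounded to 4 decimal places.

At z = 1.6 mm: the 6×19 cube contributes its full rectangle. The outline is a single polygon with 4 vertices. Extrusion per mm of travel: 0.8 × 0.1 / (π × 0.875²) = 0.033260. Accumulating E over each segment gives final E = 1.6630.

G0 X0.00 Y0.00 Z1.60
G1 X6.00 Y0.00 E0.1996
G1 X6.00 Y19.00 E0.8315
G1 X0.00 Y19.00 E1.0311
G1 X0.00 Y0.00 E1.6630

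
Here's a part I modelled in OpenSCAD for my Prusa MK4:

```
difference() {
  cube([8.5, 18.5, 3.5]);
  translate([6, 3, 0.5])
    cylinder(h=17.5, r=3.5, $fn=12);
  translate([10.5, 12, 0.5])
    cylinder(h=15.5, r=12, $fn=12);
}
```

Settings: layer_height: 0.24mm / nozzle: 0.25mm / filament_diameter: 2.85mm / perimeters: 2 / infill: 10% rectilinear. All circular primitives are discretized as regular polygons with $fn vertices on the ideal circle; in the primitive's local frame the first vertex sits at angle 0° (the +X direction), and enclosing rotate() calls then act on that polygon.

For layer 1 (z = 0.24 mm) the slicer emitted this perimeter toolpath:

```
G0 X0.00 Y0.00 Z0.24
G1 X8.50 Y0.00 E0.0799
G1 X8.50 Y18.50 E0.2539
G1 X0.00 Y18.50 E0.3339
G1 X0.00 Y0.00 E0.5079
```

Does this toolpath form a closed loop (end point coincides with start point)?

yes

Start point (G0): (0.00, 0.00). End point (last G1): the path returns to the start — closed.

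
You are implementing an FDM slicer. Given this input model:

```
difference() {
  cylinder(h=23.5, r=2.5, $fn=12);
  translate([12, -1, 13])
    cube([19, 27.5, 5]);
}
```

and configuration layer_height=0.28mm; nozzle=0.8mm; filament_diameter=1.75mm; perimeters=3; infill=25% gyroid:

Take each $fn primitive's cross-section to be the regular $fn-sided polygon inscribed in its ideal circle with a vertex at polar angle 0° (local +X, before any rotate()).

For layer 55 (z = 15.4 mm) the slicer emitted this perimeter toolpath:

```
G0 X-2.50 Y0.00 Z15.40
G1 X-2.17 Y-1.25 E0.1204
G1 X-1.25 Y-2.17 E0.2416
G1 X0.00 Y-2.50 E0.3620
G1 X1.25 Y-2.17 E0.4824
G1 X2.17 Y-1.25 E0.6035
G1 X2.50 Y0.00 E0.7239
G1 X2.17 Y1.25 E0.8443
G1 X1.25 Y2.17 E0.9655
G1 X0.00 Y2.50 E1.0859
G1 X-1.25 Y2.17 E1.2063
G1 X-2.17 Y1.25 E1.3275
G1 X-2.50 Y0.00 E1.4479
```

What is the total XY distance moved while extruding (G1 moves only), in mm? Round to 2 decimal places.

15.55 mm

Sum the Euclidean lengths of each G1 segment: total = 15.55 mm.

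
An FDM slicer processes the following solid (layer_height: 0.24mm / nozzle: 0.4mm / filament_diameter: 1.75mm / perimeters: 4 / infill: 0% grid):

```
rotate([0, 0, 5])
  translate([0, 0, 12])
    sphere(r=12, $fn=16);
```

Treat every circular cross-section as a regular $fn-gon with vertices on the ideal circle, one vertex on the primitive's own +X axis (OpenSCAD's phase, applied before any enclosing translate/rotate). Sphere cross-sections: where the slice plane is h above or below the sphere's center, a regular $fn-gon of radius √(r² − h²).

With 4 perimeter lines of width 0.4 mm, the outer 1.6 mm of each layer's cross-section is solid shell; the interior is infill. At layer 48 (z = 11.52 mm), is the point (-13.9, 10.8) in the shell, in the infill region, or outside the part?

outside

At z = 11.52 mm: the sphere: section is a regular 16-gon, circumradius = √(r²−h²) = √(12²−0.48²) = 11.990; (whole slice rotated 5° about Z — lengths, areas and connectivity unchanged). Overall, the cross-section is a single solid region. Undo the 5° rotation: the query point maps to (-12.906, 11.970) in the un-rotated model frame. The nearest boundary edge runs (-4.59, 11.08)→(-8.48, 8.48); distance from the point to it = 5.64 mm. The point is not inside any of the regions above, so it lies outside the cross-section (5.64 mm from the nearest boundary).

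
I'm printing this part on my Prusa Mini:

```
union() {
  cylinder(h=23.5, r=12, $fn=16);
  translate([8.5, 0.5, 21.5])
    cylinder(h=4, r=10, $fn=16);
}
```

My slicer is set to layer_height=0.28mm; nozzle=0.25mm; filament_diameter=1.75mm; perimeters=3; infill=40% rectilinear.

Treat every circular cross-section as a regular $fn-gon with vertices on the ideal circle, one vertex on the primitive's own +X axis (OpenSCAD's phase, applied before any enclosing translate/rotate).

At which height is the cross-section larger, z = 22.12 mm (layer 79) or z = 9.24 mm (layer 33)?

Layer 79 (z = 22.12): the r=12 cylinder contributes a regular 16-gon of circumradius 12 (area = (16/2)·12.000²·sin(360°/16) = 440.85 mm²); the cylinder at (8.5, 0.5): section is a regular 16-gon, circumradius r=10 (area = (16/2)·10.000²·sin(360°/16) = 306.15 mm²); Taking the union: the regions partially overlap — summed areas 747.00 mm² minus the doubly-counted overlap 188.07 mm² gives 558.93 mm² — area = 558.93 mm². So its area = 558.93 mm². Layer 33 (z = 9.24): the cylinder: section is a regular 16-gon, circumradius r=12 (area = (16/2)·12.000²·sin(360°/16) = 440.85 mm²); the cylinder at (8.5, 0.5) is not intersected at this z (z outside [21.5, 25.5]); Combining (union): only the r=12 cylinder is present, so the union is just that shape — area = 440.85 mm². So its area = 440.85 mm². Layer 79 is larger (558.93 vs 440.85 mm²).

layer 79 (z = 22.12 mm)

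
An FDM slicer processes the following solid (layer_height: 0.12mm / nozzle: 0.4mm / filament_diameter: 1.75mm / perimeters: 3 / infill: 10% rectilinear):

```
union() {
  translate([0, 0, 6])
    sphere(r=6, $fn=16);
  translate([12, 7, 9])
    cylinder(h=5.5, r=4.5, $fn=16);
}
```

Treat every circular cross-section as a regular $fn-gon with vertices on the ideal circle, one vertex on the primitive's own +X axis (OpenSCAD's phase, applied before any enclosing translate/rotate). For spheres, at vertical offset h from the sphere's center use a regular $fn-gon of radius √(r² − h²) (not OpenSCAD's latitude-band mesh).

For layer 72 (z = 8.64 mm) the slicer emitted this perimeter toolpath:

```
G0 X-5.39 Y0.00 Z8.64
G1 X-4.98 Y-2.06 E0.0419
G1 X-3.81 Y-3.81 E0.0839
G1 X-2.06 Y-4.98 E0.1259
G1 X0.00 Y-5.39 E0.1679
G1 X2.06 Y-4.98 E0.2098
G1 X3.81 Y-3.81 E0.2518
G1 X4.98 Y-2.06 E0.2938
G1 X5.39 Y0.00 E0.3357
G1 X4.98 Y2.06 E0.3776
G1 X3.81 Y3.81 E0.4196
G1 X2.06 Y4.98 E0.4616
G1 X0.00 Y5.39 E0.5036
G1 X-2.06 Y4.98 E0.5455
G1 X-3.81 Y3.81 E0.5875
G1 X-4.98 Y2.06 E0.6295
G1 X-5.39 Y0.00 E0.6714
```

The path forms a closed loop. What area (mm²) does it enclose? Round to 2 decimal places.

88.91 mm²

Apply the shoelace formula to the sequence of (X, Y) vertices; enclosed area = 88.91 mm².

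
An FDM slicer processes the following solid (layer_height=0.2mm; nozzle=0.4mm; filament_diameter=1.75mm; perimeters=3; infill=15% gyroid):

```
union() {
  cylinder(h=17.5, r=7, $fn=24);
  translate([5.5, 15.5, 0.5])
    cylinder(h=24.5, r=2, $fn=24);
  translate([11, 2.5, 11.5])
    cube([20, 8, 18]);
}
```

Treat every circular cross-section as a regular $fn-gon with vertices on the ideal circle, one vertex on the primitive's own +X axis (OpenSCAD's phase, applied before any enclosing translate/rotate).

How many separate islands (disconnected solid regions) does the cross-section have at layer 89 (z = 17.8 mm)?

2

At z = 17.8 mm: the cylinder is absent (z outside [0, 17.5]); the r=2 cylinder at (5.5, 15.5) contributes a regular 24-gon of circumradius 2; the 20×8 cube at (11, 2.5) contributes its full rectangle; Taking the union: the 2 present regions are separate (no shared area or edge), so areas and boundary lengths simply add and each stays a separate island — 2 connected regions. Overall, the cross-section has 2 separate islands. Island count = 2.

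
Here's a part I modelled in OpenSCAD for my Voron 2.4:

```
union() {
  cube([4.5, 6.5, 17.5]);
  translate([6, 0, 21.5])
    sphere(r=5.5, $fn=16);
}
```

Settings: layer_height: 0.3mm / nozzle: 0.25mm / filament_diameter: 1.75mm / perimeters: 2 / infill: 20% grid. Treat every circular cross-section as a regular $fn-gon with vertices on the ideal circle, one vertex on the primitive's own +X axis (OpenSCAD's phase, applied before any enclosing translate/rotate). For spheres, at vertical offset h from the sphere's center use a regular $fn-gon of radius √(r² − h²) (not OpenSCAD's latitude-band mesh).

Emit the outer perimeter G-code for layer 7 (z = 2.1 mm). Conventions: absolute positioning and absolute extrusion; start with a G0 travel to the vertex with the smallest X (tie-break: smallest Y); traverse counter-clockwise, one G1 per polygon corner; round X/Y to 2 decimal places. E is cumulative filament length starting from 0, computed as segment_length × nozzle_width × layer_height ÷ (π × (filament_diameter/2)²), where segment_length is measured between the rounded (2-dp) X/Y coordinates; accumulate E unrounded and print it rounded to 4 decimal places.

G0 X0.00 Y0.00 Z2.10
G1 X4.50 Y0.00 E0.1403
G1 X4.50 Y6.50 E0.3430
G1 X0.00 Y6.50 E0.4833
G1 X0.00 Y0.00 E0.6860

At z = 2.1 mm: the cube (footprint 4.5×6.5) is included at this height; the sphere at (6, 0) does not reach this height (|z−center|=19.400 > r=5.5); Merging all regions: only the 4.5×6.5 cube is present, so the union is just that shape — 1 connected region. The outline is a single polygon with 4 vertices. Extrusion per mm of travel: 0.25 × 0.3 / (π × 0.875²) = 0.031181. Accumulating E over each segment gives final E = 0.6860.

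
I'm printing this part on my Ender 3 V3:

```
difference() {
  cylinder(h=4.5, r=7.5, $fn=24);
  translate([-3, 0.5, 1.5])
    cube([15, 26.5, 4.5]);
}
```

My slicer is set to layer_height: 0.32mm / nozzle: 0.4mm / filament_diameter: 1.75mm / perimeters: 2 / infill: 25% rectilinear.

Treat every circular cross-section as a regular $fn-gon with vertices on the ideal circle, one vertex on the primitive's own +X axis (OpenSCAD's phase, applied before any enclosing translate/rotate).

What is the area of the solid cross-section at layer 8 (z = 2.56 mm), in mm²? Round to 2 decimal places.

114.51 mm²

At z = 2.56 mm: the r=7.5 cylinder gives a regular 24-gon of circumradius 7.5 (constant along its height) (area = (24/2)·7.500²·sin(360°/24) = 174.70 mm²); the cube at (-3, 0.5) (footprint 15×26.5) is included at this height (area 397.50 mm²); After the difference (first − rest): starting from the r=7.5 cylinder (174.70 mm²), the 15×26.5 cube at (-3, 0.5) partially overlaps it — only the 60.19 mm² overlap (of its 397.50 mm²) is removed, clipping the outline — area = 114.51 mm². Overall, the cross-section is a single solid region. Net area = 114.51 mm².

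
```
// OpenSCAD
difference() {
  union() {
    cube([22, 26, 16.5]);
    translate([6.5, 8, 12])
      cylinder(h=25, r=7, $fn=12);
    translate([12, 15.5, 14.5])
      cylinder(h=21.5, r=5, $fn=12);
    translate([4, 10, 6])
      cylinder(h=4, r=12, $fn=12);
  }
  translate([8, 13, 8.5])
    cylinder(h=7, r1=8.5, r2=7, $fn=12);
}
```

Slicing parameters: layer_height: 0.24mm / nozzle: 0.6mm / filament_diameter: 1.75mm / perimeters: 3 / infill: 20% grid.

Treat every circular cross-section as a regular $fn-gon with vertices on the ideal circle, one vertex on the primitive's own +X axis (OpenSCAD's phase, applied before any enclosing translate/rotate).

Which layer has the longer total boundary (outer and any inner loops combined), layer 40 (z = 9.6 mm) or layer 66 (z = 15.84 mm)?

Layer 40 (z = 9.6): the cube is present — its section is the full 22×26 rectangle (perimeter 96.00 mm); the cylinder at (6.5, 8) does not reach this height (z outside [12, 37]); the cylinder at (12, 15.5) is not intersected at this z (z outside [14.5, 36]); the r=12 cylinder at (4, 10) gives a regular 12-gon of circumradius 12 (constant along its height) (perimeter = 2·12·12.000·sin(180°/12) = 74.54 mm); Combining (union): the regions partially overlap (shared area 294.60 mm²), so the edge portions inside another operand are dropped and the merged outline is re-measured after clipping — boundary = 104.57 mm; the cone at (8, 13) contributes a regular 12-gon of circumradius 8.264 (interpolated between r1=8.5 and r2=7 at t=0.157) (perimeter = 2·12·8.264·sin(180°/12) = 51.33 mm); Subtracting the remaining from the first: starting from that combined region, the cone at (8, 13) lies wholly inside it (removes its full 204.90 mm² and its 51.33 mm outline becomes a hole wall) — boundary (outer + 1 inner loop) = 155.91 mm. So its perimeter = 155.91 mm. Layer 66 (z = 15.84): the cube (footprint 22×26) is included at this height (perimeter 96.00 mm); the r=7 cylinder at (6.5, 8) contributes a regular 12-gon of circumradius 7 (perimeter = 2·12·7.000·sin(180°/12) = 43.48 mm); the cylinder at (12, 15.5): section is a regular 12-gon, circumradius r=5 (perimeter = 2·12·5.000·sin(180°/12) = 31.06 mm); the cylinder at (4, 10) is absent (z outside [6, 10]); Merging all regions: the regions partially overlap (shared area 221.07 mm²), so the edge portions inside another operand are dropped and the merged outline is re-measured after clipping — boundary = 96.13 mm; the cone at (8, 13) does not reach this height (z outside [8.5, 15.5]); After the difference (first − rest): none of the subtracted shapes is present at this height, so that combined region is unchanged — boundary = 96.13 mm. So its perimeter = 96.13 mm. Layer 40 is larger (155.91 vs 96.13 mm).

layer 40 (z = 9.6 mm)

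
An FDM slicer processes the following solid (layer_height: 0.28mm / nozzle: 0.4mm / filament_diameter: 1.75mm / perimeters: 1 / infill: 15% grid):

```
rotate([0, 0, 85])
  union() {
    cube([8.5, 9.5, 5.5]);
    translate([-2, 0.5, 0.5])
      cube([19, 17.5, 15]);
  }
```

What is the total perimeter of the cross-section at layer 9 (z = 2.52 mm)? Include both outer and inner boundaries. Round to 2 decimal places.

74.00 mm

At z = 2.52 mm: the cube is present — its section is the full 8.5×9.5 rectangle (perimeter 36.00 mm); the cube at (-2, 0.5) (footprint 19×17.5) is included at this height (perimeter 73.00 mm); Taking the union: the regions partially overlap (shared area 76.50 mm²), so the edge portions inside another operand are dropped and the merged outline is re-measured after clipping — boundary = 74.00 mm; (whole slice rotated 85° about Z — lengths, areas and connectivity unchanged). Overall, the cross-section is a single solid region. Total boundary length (outer) = 74.00 mm.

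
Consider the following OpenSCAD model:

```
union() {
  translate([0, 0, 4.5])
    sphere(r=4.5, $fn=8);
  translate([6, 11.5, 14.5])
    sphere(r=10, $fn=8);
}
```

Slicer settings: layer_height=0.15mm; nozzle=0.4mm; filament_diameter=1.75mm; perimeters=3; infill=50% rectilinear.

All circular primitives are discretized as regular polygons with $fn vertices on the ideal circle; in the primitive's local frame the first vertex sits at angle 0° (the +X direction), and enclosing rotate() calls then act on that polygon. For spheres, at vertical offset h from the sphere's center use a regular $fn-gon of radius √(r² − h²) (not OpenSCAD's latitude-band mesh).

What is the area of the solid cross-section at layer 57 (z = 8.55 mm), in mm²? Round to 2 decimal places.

At z = 8.55 mm: the r=4.5 sphere contributes a regular 8-gon of circumradius √(4.5²−4.05²) = 1.962 (area = (8/2)·1.962²·sin(360°/8) = 10.88 mm²); the r=10 sphere at (6, 11.5) contributes a regular 8-gon of circumradius √(10²−5.95²) = 8.037 (area = (8/2)·8.037²·sin(360°/8) = 182.71 mm²); Combining (union): the 2 present regions are separate (no shared area or edge), so areas and boundary lengths simply add and each stays a separate island — area = 193.59 mm². Overall, the cross-section has 2 separate islands. Net area = 193.59 mm².

193.59 mm²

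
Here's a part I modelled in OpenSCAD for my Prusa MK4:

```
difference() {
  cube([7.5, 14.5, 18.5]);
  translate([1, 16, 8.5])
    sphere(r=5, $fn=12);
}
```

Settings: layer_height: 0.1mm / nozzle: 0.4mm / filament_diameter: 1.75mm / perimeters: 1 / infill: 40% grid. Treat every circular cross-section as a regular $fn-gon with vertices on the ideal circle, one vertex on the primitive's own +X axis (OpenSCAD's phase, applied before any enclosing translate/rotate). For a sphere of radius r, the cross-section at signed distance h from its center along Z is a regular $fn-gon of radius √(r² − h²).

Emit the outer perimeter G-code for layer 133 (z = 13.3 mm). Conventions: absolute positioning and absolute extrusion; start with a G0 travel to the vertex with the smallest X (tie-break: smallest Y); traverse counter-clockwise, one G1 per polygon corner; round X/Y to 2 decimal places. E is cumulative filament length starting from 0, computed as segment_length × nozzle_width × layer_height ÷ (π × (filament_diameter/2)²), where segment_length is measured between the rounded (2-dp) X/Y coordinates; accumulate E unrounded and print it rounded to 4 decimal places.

At z = 13.3 mm: the cube is present — its section is the full 7.5×14.5 rectangle; the r=5 sphere at (1, 16) contributes a regular 12-gon of circumradius √(5²−4.8²) = 1.400; Taking the first minus the rest: starting from the 7.5×14.5 cube, the r=5 sphere at (1, 16) misses the remaining region (no effect) — 1 connected region. The outline is a single polygon with 4 vertices. Extrusion per mm of travel: 0.4 × 0.1 / (π × 0.875²) = 0.016630. Accumulating E over each segment gives final E = 0.7317.

G0 X0.00 Y0.00 Z13.30
G1 X7.50 Y0.00 E0.1247
G1 X7.50 Y14.50 E0.3659
G1 X0.00 Y14.50 E0.4906
G1 X0.00 Y0.00 E0.7317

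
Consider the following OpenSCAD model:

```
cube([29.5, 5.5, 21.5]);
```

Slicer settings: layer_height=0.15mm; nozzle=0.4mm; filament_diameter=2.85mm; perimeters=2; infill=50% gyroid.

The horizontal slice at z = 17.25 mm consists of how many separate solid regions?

1

At z = 17.25 mm: the cube (footprint 29.5×5.5) is included at this height. The result has 1 disconnected region.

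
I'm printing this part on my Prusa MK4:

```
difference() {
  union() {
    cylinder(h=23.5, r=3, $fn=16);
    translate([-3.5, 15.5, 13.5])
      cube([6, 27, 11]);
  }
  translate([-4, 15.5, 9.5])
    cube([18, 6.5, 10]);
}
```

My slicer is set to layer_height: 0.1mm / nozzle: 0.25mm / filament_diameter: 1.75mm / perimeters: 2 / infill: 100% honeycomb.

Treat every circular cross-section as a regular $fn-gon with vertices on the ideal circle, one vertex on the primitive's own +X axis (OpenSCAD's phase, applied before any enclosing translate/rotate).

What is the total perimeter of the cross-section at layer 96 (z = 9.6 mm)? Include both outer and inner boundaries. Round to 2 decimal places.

At z = 9.6 mm: the r=3 cylinder contributes a regular 16-gon of circumradius 3 (perimeter = 2·16·3.000·sin(180°/16) = 18.73 mm); the cube at (-3.5, 15.5) is not intersected at this z (z outside [13.5, 24.5]); Taking the union: only the r=3 cylinder is present, so the union is just that shape — boundary = 18.73 mm; the cube at (-4, 15.5) (footprint 18×6.5) is included at this height (perimeter 49.00 mm); Taking the first minus the rest: starting from that combined region, the 18×6.5 cube at (-4, 15.5) misses the remaining region (no effect) — boundary = 18.73 mm. Overall, the cross-section is a single solid region. Total boundary length (outer) = 18.73 mm.

18.73 mm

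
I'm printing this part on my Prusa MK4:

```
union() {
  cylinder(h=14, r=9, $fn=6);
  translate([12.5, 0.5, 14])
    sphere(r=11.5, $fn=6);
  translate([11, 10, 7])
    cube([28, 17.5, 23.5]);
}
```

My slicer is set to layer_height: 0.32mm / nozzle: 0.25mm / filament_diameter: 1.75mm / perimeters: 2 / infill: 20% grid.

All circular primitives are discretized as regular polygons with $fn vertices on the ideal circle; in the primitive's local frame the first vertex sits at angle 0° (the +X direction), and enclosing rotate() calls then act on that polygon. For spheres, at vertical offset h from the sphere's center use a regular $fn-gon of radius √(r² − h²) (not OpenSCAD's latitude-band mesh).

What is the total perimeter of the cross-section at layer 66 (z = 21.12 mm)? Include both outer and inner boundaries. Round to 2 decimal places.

At z = 21.12 mm: the cylinder is absent (z outside [0, 14]); the sphere at (12.5, 0.5): section is a regular 6-gon, circumradius = √(r²−h²) = √(11.5²−7.12²) = 9.031 (perimeter = 2·6·9.031·sin(180°/6) = 54.18 mm); the cube at (11, 10) is present — its section is the full 28×17.5 rectangle (perimeter 91.00 mm); Taking the union: the 2 present regions are separate (no shared area or edge), so areas and boundary lengths simply add and each stays a separate island — boundary = 145.18 mm. Overall, the cross-section has 2 separate islands. Total boundary length (outer) = 145.18 mm.

145.18 mm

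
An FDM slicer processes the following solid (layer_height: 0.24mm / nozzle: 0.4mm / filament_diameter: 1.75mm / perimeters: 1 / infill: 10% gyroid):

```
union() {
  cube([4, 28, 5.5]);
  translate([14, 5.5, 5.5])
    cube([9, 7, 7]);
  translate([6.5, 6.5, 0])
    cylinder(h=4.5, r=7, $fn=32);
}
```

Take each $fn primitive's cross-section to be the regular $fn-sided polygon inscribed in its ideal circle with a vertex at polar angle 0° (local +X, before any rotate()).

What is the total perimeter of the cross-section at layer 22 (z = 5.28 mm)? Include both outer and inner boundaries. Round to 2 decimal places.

At z = 5.28 mm: the 4×28 cube contributes its full rectangle (perimeter 64.00 mm); the cube at (14, 5.5) is absent (z outside [5.5, 12.5]); the cylinder at (6.5, 6.5) is absent (z outside [0, 4.5]); Merging all regions: only the 4×28 cube is present, so the union is just that shape — boundary = 64.00 mm. Overall, the cross-section is a single solid region. Total boundary length (outer) = 64.00 mm.

64.00 mm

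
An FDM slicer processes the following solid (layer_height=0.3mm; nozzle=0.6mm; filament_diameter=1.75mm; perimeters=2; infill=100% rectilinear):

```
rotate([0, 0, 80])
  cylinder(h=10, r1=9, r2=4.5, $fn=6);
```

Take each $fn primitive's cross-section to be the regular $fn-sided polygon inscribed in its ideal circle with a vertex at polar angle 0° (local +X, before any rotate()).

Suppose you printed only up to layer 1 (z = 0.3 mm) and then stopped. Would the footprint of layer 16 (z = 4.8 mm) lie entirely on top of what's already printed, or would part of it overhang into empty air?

Compare the two slices. At z = 0.3: the cone contributes a regular 6-gon of circumradius 8.865 (interpolated between r1=9 and r2=4.5 at t=0.030) (area = (6/2)·8.865²·sin(360°/6) = 204.18 mm²); (rotated 80° about Z; rotation is an isometry so areas/perimeters/island counts are preserved). At z = 4.8: the cone contributes a regular 6-gon of circumradius 6.840 (interpolated between r1=9 and r2=4.5 at t=0.480) (area = (6/2)·6.840²·sin(360°/6) = 121.55 mm²); (whole slice rotated 80° about Z — lengths, areas and connectivity unchanged). Checking containment: the cross-section at z = 4.8 is a subset of the cross-section at z = 0.3.

entirely on top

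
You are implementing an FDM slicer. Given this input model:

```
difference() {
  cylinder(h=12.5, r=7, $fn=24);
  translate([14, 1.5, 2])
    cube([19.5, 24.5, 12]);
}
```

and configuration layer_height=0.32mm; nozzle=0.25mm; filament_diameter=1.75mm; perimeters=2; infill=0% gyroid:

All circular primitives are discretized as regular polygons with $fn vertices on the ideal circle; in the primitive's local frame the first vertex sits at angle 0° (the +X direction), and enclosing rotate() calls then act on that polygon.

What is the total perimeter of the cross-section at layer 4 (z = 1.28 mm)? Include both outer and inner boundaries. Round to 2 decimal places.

At z = 1.28 mm: the cylinder: section is a regular 24-gon, circumradius r=7 (perimeter = 2·24·7.000·sin(180°/24) = 43.86 mm); the cube at (14, 1.5) is not intersected at this z (z outside [2, 14]); Subtracting the remaining from the first: none of the subtracted shapes is present at this height, so the r=7 cylinder is unchanged — boundary = 43.86 mm. Overall, the cross-section is a single solid region. Total boundary length (outer) = 43.86 mm.

43.86 mm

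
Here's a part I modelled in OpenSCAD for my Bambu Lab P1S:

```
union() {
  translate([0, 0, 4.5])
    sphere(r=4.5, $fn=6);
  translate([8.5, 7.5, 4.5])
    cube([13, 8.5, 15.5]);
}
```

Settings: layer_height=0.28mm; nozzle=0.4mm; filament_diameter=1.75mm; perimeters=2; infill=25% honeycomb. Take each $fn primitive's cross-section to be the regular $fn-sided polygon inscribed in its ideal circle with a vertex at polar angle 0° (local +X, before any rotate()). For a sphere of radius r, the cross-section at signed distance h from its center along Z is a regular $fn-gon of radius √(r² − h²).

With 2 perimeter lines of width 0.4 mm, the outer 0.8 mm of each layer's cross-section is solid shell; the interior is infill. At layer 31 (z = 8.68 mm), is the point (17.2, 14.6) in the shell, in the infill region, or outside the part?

At z = 8.68 mm: the sphere: section is a regular 6-gon, circumradius = √(r²−h²) = √(4.5²−4.18²) = 1.667; the 13×8.5 cube at (8.5, 7.5) contributes its full rectangle; Combining (union): the 2 present regions are separate (no shared area or edge), so areas and boundary lengths simply add and each stays a separate island — 2 connected regions. Overall, the cross-section has 2 separate islands. The nearest boundary edge runs (8.50, 16.00)→(21.50, 16.00); distance from the point to it = 1.40 mm. (Shell/infill is judged within the island containing the point — the largest one.) The point is inside the cross-section and 1.40 mm from the nearest boundary — more than the 0.8 mm shell width (2 × 0.4), so it's in the infill interior.

infill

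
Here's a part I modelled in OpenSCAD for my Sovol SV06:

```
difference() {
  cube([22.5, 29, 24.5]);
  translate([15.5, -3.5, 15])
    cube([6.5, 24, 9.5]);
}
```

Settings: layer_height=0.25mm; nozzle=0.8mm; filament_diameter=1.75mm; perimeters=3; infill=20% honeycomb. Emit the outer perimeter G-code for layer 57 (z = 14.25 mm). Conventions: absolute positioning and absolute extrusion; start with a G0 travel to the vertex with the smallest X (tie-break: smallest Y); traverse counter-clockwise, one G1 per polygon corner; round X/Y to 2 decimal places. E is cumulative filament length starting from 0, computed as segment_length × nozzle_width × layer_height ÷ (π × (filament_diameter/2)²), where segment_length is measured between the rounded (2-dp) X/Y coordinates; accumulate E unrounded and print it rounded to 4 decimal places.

G0 X0.00 Y0.00 Z14.25
G1 X22.50 Y0.00 E1.8709
G1 X22.50 Y29.00 E4.2822
G1 X0.00 Y29.00 E6.1531
G1 X0.00 Y0.00 E8.5645

At z = 14.25 mm: the cube is present — its section is the full 22.5×29 rectangle; the cube at (15.5, -3.5) is absent (z outside [15, 24.5]); Taking the first minus the rest: none of the subtracted shapes is present at this height, so the 22.5×29 cube is unchanged — 1 connected region. The outline is a single polygon with 4 vertices. Extrusion per mm of travel: 0.8 × 0.25 / (π × 0.875²) = 0.083150. Accumulating E over each segment gives final E = 8.5645.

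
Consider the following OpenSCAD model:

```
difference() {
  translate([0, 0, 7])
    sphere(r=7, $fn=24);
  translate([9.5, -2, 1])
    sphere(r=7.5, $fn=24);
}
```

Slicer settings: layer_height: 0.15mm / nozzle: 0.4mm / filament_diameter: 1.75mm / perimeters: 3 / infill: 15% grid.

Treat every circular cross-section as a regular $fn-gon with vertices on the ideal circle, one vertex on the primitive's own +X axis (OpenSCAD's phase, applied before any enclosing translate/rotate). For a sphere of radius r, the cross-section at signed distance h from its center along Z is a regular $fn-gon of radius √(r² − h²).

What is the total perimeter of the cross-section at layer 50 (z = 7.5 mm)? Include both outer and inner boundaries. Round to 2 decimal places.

At z = 7.5 mm: the r=7 sphere contributes a regular 24-gon of circumradius √(7²−0.5²) = 6.982 (perimeter = 2·24·6.982·sin(180°/24) = 43.74 mm); the sphere at (9.5, -2): section is a regular 24-gon, circumradius = √(r²−h²) = √(7.5²−6.5²) = 3.742 (perimeter = 2·24·3.742·sin(180°/24) = 23.44 mm); Subtracting the remaining from the first: starting from the r=7 sphere, the r=7.5 sphere at (9.5, -2) partially overlaps it — only the 2.69 mm² overlap (of its 43.48 mm²) is removed, clipping the outline — boundary = 43.94 mm. Overall, the cross-section is a single solid region. Total boundary length (outer) = 43.94 mm.

43.94 mm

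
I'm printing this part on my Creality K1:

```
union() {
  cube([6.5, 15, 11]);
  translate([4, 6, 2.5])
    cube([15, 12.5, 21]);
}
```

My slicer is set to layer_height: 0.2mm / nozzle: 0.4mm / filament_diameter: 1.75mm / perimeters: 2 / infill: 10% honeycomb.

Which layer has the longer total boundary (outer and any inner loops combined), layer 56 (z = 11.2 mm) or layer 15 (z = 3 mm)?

layer 15 (z = 3 mm)

Layer 56 (z = 11.2): the cube is not intersected at this z (z outside [0, 11]); the 15×12.5 cube at (4, 6) contributes its full rectangle (perimeter 55.00 mm); Merging all regions: only the 15×12.5 cube at (4, 6) is present, so the union is just that shape — boundary = 55.00 mm. So its perimeter = 55.00 mm. Layer 15 (z = 3): the 6.5×15 cube contributes its full rectangle (perimeter 43.00 mm); the cube at (4, 6) is present — its section is the full 15×12.5 rectangle (perimeter 55.00 mm); Combining (union): the regions partially overlap (shared area 22.50 mm²), so the edge portions inside another operand are dropped and the merged outline is re-measured after clipping — boundary = 75.00 mm. So its perimeter = 75.00 mm. Layer 15 is larger (75.00 vs 55.00 mm).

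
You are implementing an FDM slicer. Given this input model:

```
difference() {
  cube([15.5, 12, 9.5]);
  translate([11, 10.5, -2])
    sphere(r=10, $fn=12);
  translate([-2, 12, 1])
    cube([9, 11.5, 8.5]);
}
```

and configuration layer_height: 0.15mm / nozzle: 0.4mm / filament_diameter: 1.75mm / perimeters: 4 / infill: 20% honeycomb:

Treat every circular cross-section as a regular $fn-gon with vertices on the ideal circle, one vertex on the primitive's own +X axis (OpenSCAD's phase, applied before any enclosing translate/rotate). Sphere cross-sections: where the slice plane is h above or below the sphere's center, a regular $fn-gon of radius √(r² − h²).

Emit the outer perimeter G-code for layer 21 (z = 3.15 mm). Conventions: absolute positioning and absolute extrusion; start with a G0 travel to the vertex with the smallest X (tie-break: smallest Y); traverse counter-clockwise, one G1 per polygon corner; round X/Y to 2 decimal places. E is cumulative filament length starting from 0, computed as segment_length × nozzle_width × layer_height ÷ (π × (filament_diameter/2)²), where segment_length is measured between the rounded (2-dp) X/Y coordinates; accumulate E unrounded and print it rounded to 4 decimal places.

At z = 3.15 mm: the 15.5×12 cube contributes its full rectangle; the r=10 sphere at (11, 10.5) slices to a regular 12-gon of circumradius 8.572 (√(r²−h²) with h=5.15 from center); the cube at (-2, 12) is present — its section is the full 9×11.5 rectangle; After the difference (first − rest): starting from the 15.5×12 cube, the r=10 sphere at (11, 10.5) partially overlaps it — only the 110.26 mm² overlap (of its 220.43 mm²) is removed, clipping the outline; the 9×11.5 cube at (-2, 12) misses the remaining region (no effect) — 1 connected region. The outline is a single polygon with 10 vertices. Extrusion per mm of travel: 0.4 × 0.15 / (π × 0.875²) = 0.024945. Accumulating E over each segment gives final E = 1.3276.

G0 X0.00 Y0.00 Z3.15
G1 X15.50 Y0.00 E0.3866
G1 X15.50 Y3.29 E0.4687
G1 X15.29 Y3.08 E0.4761
G1 X11.00 Y1.93 E0.5869
G1 X6.71 Y3.08 E0.6977
G1 X3.58 Y6.21 E0.8081
G1 X2.43 Y10.50 E0.9189
G1 X2.83 Y12.00 E0.9576
G1 X0.00 Y12.00 E1.0282
G1 X0.00 Y0.00 E1.3276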